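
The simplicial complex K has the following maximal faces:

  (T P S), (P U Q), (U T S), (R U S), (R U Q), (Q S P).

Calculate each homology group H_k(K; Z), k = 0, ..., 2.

H_0 ≅ Z,  H_1 ≅ Z,  H_2 = 0.

Take the total order P < Q < R < S < T < U on the vertex set. Then K (dimension 2) consists of the simplices:

  0-simplices (6): P, Q, R, S, T, U
  1-simplices (12): PQ, PS, PT, PU, QR, QS, QU, RS, RU, ST, SU, TU
  2-simplices (6): PQS, PQU, PST, QRU, RSU, STU

so the chain groups are C_0 ≅ Z^6, C_1 ≅ Z^12, C_2 ≅ Z^6.

∂_1: C_1 → C_0 is given by ∂[p,q] = [q] − [p].
This gives a 6×12 integer matrix of rank 5; reducing to Smith normal form yields diagonal entries (1,1,1,1,1).

The boundary map ∂_2: C_2 → C_1 acts by ∂[p,q,r] = [q,r] − [p,r] + [p,q]. For instance
  ∂PQS = QS − PS + PQ,
  ∂QRU = RU − QU + QR.
This gives a 12×6 integer matrix of rank 6; reducing to Smith normal form yields diagonal entries (1,1,1,1,1,1).

From H_k ≅ ker(∂_k) / im(∂_{k+1}) we obtain:

  H_0: rank C_0 − rank ∂_1 = 6 − 5 = 1, and the invariant factors of ∂_1 are all 1, so H_0 ≅ Z.
  H_1: rank ker ∂_1 − rank ∂_2 = (12 − 5) − 6 = 1, and the invariant factors of ∂_2 are all 1, so H_1 ≅ Z.
  H_2: rank ker ∂_2 − rank ∂_3 = (6 − 6) − 0 = 0, and there is no ∂_3, so H_2 ≅ 0.

(K is a triangulation of the cylinder S^1 x I.)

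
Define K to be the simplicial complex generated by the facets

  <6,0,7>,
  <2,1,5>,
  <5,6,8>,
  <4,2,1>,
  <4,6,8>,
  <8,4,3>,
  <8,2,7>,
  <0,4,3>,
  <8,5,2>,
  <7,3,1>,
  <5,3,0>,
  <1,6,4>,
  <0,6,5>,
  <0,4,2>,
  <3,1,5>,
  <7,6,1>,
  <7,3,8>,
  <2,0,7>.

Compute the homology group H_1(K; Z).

H_1 = Z^2.

Fix the vertex order 0 < 1 < 2 < 3 < 4 < 5 < 6 < 7 < 8 and write every simplex with vertices in increasing order. Then dim K = 2 and the simplices of K are:

  0-simplices (9): [0], [1], [2], [3], [4], [5], [6], [7], [8]
  1-simplices (27): (27 of them)
  2-simplices (18): [0,2,4], [0,2,7], [0,3,4], [0,3,5], [0,5,6], [0,6,7], [1,2,4], [1,2,5], [1,3,5], [1,3,7], [1,4,6], [1,6,7], [2,5,8], [2,7,8], [3,4,8], [3,7,8], [4,6,8], [5,6,8]

Hence C_0 ≅ Z^9, C_1 ≅ Z^27, C_2 ≅ Z^18.

The boundary map ∂_1: C_1 → C_0 maps an edge to its endpoints' difference, ∂[p,q] = q − p.
The 9×27 boundary matrix has rank 8 and Smith normal form diag(1,1,1,1,1,1,1,1).

∂_2: C_2 → C_1 sends each 2-simplex [p,q,r] to [q,r] − [p,r] + [p,q]. For instance
  ∂[1,3,7] = [3,7] − [1,7] + [1,3],
  ∂[3,4,8] = [4,8] − [3,8] + [3,4].
As a 27×18 matrix over Z this has rank 17, with invariant factors (1,1,1,1,1,1,1,1,1,1,1,1,1,1,1,1,1).

Computing H_k = (kernel of ∂_k) / (image of ∂_{k+1}):

  H_1: rank ker ∂_1 − rank ∂_2 = (27 − 8) − 17 = 2, and the invariant factors of ∂_2 are all 1, so H_1 = Z^2.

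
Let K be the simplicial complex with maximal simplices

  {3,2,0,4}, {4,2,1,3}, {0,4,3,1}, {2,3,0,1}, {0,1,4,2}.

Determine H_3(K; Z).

H_3 ≅ Z.

Fix the vertex order 0 < 1 < 2 < 3 < 4 and write every simplex with vertices in increasing order. Then dim K = 3 and the simplices of K are:

  0-simplices (5): [0], [1], [2], [3], [4]
  1-simplices (10): [0,1], [0,2], [0,3], [0,4], [1,2], [1,3], [1,4], [2,3], [2,4], [3,4]
  2-simplices (10): [0,1,2], [0,1,3], [0,1,4], [0,2,3], [0,2,4], [0,3,4], [1,2,3], [1,2,4], [1,3,4], [2,3,4]
  3-simplices (5): [0,1,2,3], [0,1,2,4], [0,1,3,4], [0,2,3,4], [1,2,3,4]

so the chain groups are C_0 ≅ Z^5, C_1 ≅ Z^10, C_2 ≅ Z^10, C_3 ≅ Z^5.

∂_1: C_1 → C_0 maps an edge to its endpoints' difference, ∂[p,q] = q − p. For instance
  ∂[1,4] = [4] − [1].
As a 5×10 matrix over Z this has rank 4, with invariant factors (1,1,1,1).

The boundary map ∂_2: C_2 → C_1 sends each 2-simplex [p,q,r] to [q,r] − [p,r] + [p,q]. For instance
  ∂[0,1,2] = [1,2] − [0,2] + [0,1],
  ∂[0,2,3] = [2,3] − [0,3] + [0,2].
The 10×10 boundary matrix has rank 6 and Smith normal form diag(1,1,1,1,1,1).

The boundary map ∂_3: C_3 → C_2 sends each 3-simplex σ to the alternating sum Σ_i (−1)^i (σ with its i-th vertex removed). For instance
  ∂[0,1,3,4] = [1,3,4] − [0,3,4] + [0,1,4] − [0,1,3],
  ∂[0,2,3,4] = [2,3,4] − [0,3,4] + [0,2,4] − [0,2,3].
As a 10×5 matrix over Z this has rank 4, with invariant factors (1,1,1,1).

Now H_k = ker ∂_k / im ∂_{k+1}, so:

  H_3: rank ker ∂_3 − rank ∂_4 = (5 − 4) − 0 = 1, and there is no ∂_4, so H_3 = Z.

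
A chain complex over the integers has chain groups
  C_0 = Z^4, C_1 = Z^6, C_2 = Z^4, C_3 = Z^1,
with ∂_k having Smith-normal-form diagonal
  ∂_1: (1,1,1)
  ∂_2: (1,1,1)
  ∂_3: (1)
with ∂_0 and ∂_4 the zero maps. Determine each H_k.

H_0: b_0 = 4 − 0 − 3 = 1; torsion from ∂_1 factors > 1: none. So H_0 = Z.
H_1: b_1 = 6 − 3 − 3 = 0; torsion from ∂_2 factors > 1: none. So H_1 = 0.
H_2: b_2 = 4 − 3 − 1 = 0; torsion from ∂_3 factors > 1: none. So H_2 = 0.
H_3: b_3 = 1 − 1 − 0 = 0; torsion from ∂_4 factors > 1: none. So H_3 = 0.

H_0 = Z,  H_1 = 0,  H_2 = 0,  H_3 = 0.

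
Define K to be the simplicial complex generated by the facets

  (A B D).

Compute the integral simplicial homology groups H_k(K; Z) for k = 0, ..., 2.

H_0 ≅ Z,  H_1 = 0,  H_2 = 0.

Order the vertices as A < B < D. Listing each simplex with vertices in this order, K has dimension 2 with simplices:

  0-simplices (3): A, B, D
  1-simplices (3): AB, AD, BD
  2-simplices (1): ABD

Hence C_0 ≅ Z^3, C_1 ≅ Z^3, C_2 ≅ Z^1.

∂_1: C_1 → C_0 is given by ∂[p,q] = [q] − [p].
This gives a 3×3 integer matrix of rank 2; reducing to Smith normal form yields diagonal entries (1,1).

Boundary ∂_2: C_2 → C_1 acts by ∂[p,q,r] = [q,r] − [p,r] + [p,q]. For instance
  ∂ABD = BD − AD + AB.
The 3×1 boundary matrix has rank 1 and Smith normal form diag(1).

Reading off H_k = ker ∂_k / im ∂_{k+1}:

  H_0: rank C_0 − rank ∂_1 = 3 − 2 = 1, and the invariant factors of ∂_1 are all 1, so H_0 ≅ Z.
  H_1: rank ker ∂_1 − rank ∂_2 = (3 − 2) − 1 = 0, and the invariant factors of ∂_2 are all 1, so H_1 ≅ 0.
  H_2: rank ker ∂_2 − rank ∂_3 = (1 − 1) − 0 = 0, and there is no ∂_3, so H_2 ≅ 0.

As a check, the Euler characteristic is 3 − 3 + 1 = 1, which agrees with 1 − 0 + 0 = 1.
(K is a triangulation of the 2-simplex.)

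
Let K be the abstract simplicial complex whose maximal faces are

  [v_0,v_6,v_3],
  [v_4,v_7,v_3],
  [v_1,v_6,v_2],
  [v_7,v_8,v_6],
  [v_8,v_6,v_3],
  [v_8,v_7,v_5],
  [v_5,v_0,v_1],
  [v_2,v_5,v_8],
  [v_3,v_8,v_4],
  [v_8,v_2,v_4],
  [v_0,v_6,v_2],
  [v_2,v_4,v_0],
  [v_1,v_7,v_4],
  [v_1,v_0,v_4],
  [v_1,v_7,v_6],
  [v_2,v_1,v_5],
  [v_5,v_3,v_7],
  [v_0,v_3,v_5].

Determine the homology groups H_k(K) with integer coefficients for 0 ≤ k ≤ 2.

H_0 = Z,  H_1 = Z ⊕ Z/2,  H_2 = 0.

Take the total order v_0 < v_1 < v_2 < v_3 < v_4 < v_5 < v_6 < v_7 < v_8 on the vertex set. Then K (dimension 2) consists of the simplices:

  0-simplices (9): [v_0], [v_1], [v_2], [v_3], [v_4], [v_5], [v_6], [v_7], [v_8]
  1-simplices (27): (27 of them)
  2-simplices (18): (18 of them)

so the chain groups are C_0 ≅ Z^9, C_1 ≅ Z^27, C_2 ≅ Z^18.

Boundary ∂_1: C_1 → C_0 maps an edge to its endpoints' difference, ∂[p,q] = q − p. For instance
  ∂[v_0,v_5] = [v_5] − [v_0].
This gives a 9×27 integer matrix of rank 8; reducing to Smith normal form yields diagonal entries (1,1,1,1,1,1,1,1).

∂_2: C_2 → C_1 acts by ∂[p,q,r] = [q,r] − [p,r] + [p,q]. For instance
  ∂[v_1,v_4,v_7] = [v_4,v_7] − [v_1,v_7] + [v_1,v_4],
  ∂[v_3,v_4,v_8] = [v_4,v_8] − [v_3,v_8] + [v_3,v_4].
The 27×18 boundary matrix has rank 18 and Smith normal form diag(1,1,1,1,1,1,1,1,1,1,1,1,1,1,1,1,1,2).

From H_k ≅ ker(∂_k) / im(∂_{k+1}) we obtain:

  H_0: rank C_0 − rank ∂_1 = 9 − 8 = 1, and the invariant factors of ∂_1 are all 1, so H_0 ≅ Z.
  H_1: rank ker ∂_1 − rank ∂_2 = (27 − 8) − 18 = 1, and ∂_2 has invariant factor 2 > 1, so H_1 ≅ Z ⊕ Z/2.
  H_2: rank ker ∂_2 − rank ∂_3 = (18 − 18) − 0 = 0, and there is no ∂_3, so H_2 ≅ 0.

As a check, the Euler characteristic is 9 − 27 + 18 = 0, which agrees with 1 − 1 + 0 = 0.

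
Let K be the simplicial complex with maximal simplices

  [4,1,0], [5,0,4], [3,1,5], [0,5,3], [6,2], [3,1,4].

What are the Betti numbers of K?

b_0 = 2, b_1 = 1, b_2 = 0.

Fix the vertex order 0 < 1 < 2 < 3 < 4 < 5 < 6 and write every simplex with vertices in increasing order. Then dim K = 2 and the simplices of K are:

  0-simplices (7): [0], [1], [2], [3], [4], [5], [6]
  1-simplices (11): [0,1], [0,3], [0,4], [0,5], [1,3], [1,4], [1,5], [2,6], [3,4], [3,5], [4,5]
  2-simplices (5): [0,1,4], [0,3,5], [0,4,5], [1,3,4], [1,3,5]

so the chain groups are C_0 ≅ Z^7, C_1 ≅ Z^11, C_2 ≅ Z^5.

Boundary ∂_1: C_1 → C_0 maps an edge to its endpoints' difference, ∂[p,q] = q − p. For instance
  ∂[1,5] = [5] − [1].
This gives a 7×11 integer matrix of rank 5; reducing to Smith normal form yields diagonal entries (1,1,1,1,1).

∂_2: C_2 → C_1 acts by ∂[p,q,r] = [q,r] − [p,r] + [p,q]. For instance
  ∂[0,4,5] = [4,5] − [0,5] + [0,4],
  ∂[0,3,5] = [3,5] − [0,5] + [0,3].
The resulting 11×5 matrix has rank 5, and its Smith normal form has invariant factors (1,1,1,1,1).

From H_k ≅ ker(∂_k) / im(∂_{k+1}) we obtain:

  H_0: rank C_0 − rank ∂_1 = 7 − 5 = 2, and the invariant factors of ∂_1 are all 1, so H_0 = Z^2.
  H_1: rank ker ∂_1 − rank ∂_2 = (11 − 5) − 5 = 1, and the invariant factors of ∂_2 are all 1, so H_1 = Z.
  H_2: rank ker ∂_2 − rank ∂_3 = (5 − 5) − 0 = 0, and there is no ∂_3, so H_2 = 0.

As a check, the Euler characteristic is 7 − 11 + 5 = 1, which agrees with 2 − 1 + 0 = 1.
(K is a triangulation of the disjoint union of the 1-simplex and the Möbius band.)

Hence the Betti numbers are b_0 = 2, b_1 = 1, b_2 = 0.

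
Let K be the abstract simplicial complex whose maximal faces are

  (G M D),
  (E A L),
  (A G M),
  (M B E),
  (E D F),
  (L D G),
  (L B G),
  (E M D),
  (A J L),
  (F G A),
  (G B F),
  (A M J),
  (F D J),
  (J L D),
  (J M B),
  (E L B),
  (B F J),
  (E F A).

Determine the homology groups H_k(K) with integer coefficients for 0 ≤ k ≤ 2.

Order the vertices as A < B < D < E < F < G < J < L < M. Listing each simplex with vertices in this order, K has dimension 2 with simplices:

  0-simplices (9): A, B, D, E, F, G, J, L, M
  1-simplices (27): AE, AF, AG, AJ, AL, AM, BE, BF, BG, BJ, BL, BM, DE, DF, DG, DJ, DL, DM, EF, EL, EM, FG, FJ, GL, GM, JL, JM
  2-simplices (18): AEF, AEL, AFG, AGM, AJL, AJM, BEL, BEM, BFG, BFJ, BGL, BJM, DEF, DEM, DFJ, DGL, DGM, DJL

so the chain groups are C_0 ≅ Z^9, C_1 ≅ Z^27, C_2 ≅ Z^18.

∂_1: C_1 → C_0 is given by ∂[p,q] = [q] − [p]. For instance
  ∂FJ = J − F.
This gives a 9×27 integer matrix of rank 8; reducing to Smith normal form yields diagonal entries (1,1,1,1,1,1,1,1).

∂_2: C_2 → C_1 maps a triangle to the signed sum of its edges. For instance
  ∂BJM = JM − BM + BJ,
  ∂DEF = EF − DF + DE.
The 27×18 boundary matrix has rank 17 and Smith normal form diag(1,1,1,1,1,1,1,1,1,1,1,1,1,1,1,1,1).

Computing H_k = (kernel of ∂_k) / (image of ∂_{k+1}):

  H_0: rank C_0 − rank ∂_1 = 9 − 8 = 1, and the invariant factors of ∂_1 are all 1, so H_0 = Z.
  H_1: rank ker ∂_1 − rank ∂_2 = (27 − 8) − 17 = 2, and the invariant factors of ∂_2 are all 1, so H_1 = Z^2.
  H_2: rank ker ∂_2 − rank ∂_3 = (18 − 17) − 0 = 1, and there is no ∂_3, so H_2 = Z.

As a check, the Euler characteristic is 9 − 27 + 18 = 0, which agrees with 1 − 2 + 1 = 0.

H_0 ≅ Z,  H_1 ≅ Z^2,  H_2 ≅ Z.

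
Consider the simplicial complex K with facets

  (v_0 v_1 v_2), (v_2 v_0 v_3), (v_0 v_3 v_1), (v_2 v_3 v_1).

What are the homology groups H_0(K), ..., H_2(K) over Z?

H_0 = Z,  H_1 = 0,  H_2 = Z.

K has 4 vertices, 6 edges, 4 triangles.
rank ∂_0 = 0, rank ∂_1 = 3 ⇒ b_0 = 4 − 0 − 3 = 1; all invariant factors of ∂_1 are 1 so no torsion. So H_0 = Z.
rank ∂_1 = 3, rank ∂_2 = 3 ⇒ b_1 = 6 − 3 − 3 = 0; all invariant factors of ∂_2 are 1 so no torsion. So H_1 = 0.
rank ∂_2 = 3, rank ∂_3 = 0 ⇒ b_2 = 4 − 3 − 0 = 1. So H_2 = Z.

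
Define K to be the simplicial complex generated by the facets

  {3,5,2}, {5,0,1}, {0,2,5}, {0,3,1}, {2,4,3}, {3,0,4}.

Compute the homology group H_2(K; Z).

H_2 = 0.

We work with the vertex ordering 0 < 1 < 2 < 3 < 4 < 5. The simplices of K, each written with vertices in increasing order, are:

  0-simplices (6): [0], [1], [2], [3], [4], [5]
  1-simplices (12): [0,1], [0,2], [0,3], [0,4], [0,5], [1,3], [1,5], [2,3], [2,4], [2,5], [3,4], [3,5]
  2-simplices (6): [0,1,3], [0,1,5], [0,2,5], [0,3,4], [2,3,4], [2,3,5]

so the chain groups are C_0 ≅ Z^6, C_1 ≅ Z^12, C_2 ≅ Z^6.

∂_1: C_1 → C_0 sends each edge [p,q] (with p < q) to q − p.
As a 6×12 matrix over Z this has rank 5, with invariant factors (1,1,1,1,1).

The boundary map ∂_2: C_2 → C_1 acts by ∂[p,q,r] = [q,r] − [p,r] + [p,q]. For instance
  ∂[2,3,4] = [3,4] − [2,4] + [2,3],
  ∂[0,1,5] = [1,5] − [0,5] + [0,1].
The 12×6 boundary matrix has rank 6 and Smith normal form diag(1,1,1,1,1,1).

Computing H_k = (kernel of ∂_k) / (image of ∂_{k+1}):

  H_2: rank ker ∂_2 − rank ∂_3 = (6 − 6) − 0 = 0, and there is no ∂_3, so H_2 = 0.

(K is a triangulation of the cylinder S^1 x I.)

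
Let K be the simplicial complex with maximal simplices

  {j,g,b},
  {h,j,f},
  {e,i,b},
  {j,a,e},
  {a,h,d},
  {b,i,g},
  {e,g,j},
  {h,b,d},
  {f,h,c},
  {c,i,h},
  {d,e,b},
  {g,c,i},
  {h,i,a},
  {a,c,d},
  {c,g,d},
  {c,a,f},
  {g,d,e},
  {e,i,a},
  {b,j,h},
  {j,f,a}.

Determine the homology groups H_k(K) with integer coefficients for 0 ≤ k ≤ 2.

Fix the vertex order a < b < c < d < e < f < g < h < i < j and write every simplex with vertices in increasing order. Then dim K = 2 and the simplices of K are:

  0-simplices (10): a, b, c, d, e, f, g, h, i, j
  1-simplices (30): ac, ad, ae, af, ah, ai, aj, bd, be, bg, bh, bi, bj, cd, cf, cg, ch, ci, de, dg, dh, eg, ei, ej, fh, fj, gi, gj, hi, hj
  2-simplices (20): acd, acf, adh, aei, aej, afj, ahi, bde, bdh, bei, bgi, bgj, bhj, cdg, cfh, cgi, chi, deg, egj, fhj

giving chain groups C_0 ≅ Z^10, C_1 ≅ Z^30, C_2 ≅ Z^20.

Boundary ∂_1: C_1 → C_0 maps an edge to its endpoints' difference, ∂[p,q] = q − p. For instance
  ∂ad = d − a.
This gives a 10×30 integer matrix of rank 9; reducing to Smith normal form yields diagonal entries (1,1,1,1,1,1,1,1,1).

Boundary ∂_2: C_2 → C_1 acts by ∂[p,q,r] = [q,r] − [p,r] + [p,q]. For instance
  ∂cdg = dg − cg + cd,
  ∂aei = ei − ai + ae.
As a 30×20 matrix over Z this has rank 20, with invariant factors (1,1,1,1,1,1,1,1,1,1,1,1,1,1,1,1,1,1,1,2).

Reading off H_k = ker ∂_k / im ∂_{k+1}:

  H_0: rank C_0 − rank ∂_1 = 10 − 9 = 1, and the invariant factors of ∂_1 are all 1, so H_0 = Z.
  H_1: rank ker ∂_1 − rank ∂_2 = (30 − 9) − 20 = 1, and ∂_2 has invariant factor 2 > 1, so H_1 = Z × Z/2.
  H_2: rank ker ∂_2 − rank ∂_3 = (20 − 20) − 0 = 0, and there is no ∂_3, so H_2 = 0.

H_0 ≅ Z,  H_1 ≅ Z × Z/2,  H_2 = 0.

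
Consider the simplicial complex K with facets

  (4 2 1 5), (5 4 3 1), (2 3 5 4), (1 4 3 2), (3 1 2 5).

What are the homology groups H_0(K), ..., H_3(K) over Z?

H_0 = Z,  H_1 = 0,  H_2 = 0,  H_3 = Z.

We work with the vertex ordering 1 < 2 < 3 < 4 < 5. The simplices of K, each written with vertices in increasing order, are:

  0-simplices (5): [1], [2], [3], [4], [5]
  1-simplices (10): [1,2], [1,3], [1,4], [1,5], [2,3], [2,4], [2,5], [3,4], [3,5], [4,5]
  2-simplices (10): [1,2,3], [1,2,4], [1,2,5], [1,3,4], [1,3,5], [1,4,5], [2,3,4], [2,3,5], [2,4,5], [3,4,5]
  3-simplices (5): [1,2,3,4], [1,2,3,5], [1,2,4,5], [1,3,4,5], [2,3,4,5]

giving chain groups C_0 ≅ Z^5, C_1 ≅ Z^10, C_2 ≅ Z^10, C_3 ≅ Z^5.

The boundary map ∂_1: C_1 → C_0 sends each edge [p,q] (with p < q) to q − p. For instance
  ∂[3,5] = [5] − [3].
As a 5×10 matrix over Z this has rank 4, with invariant factors (1,1,1,1).

∂_2: C_2 → C_1 acts by ∂[p,q,r] = [q,r] − [p,r] + [p,q]. For instance
  ∂[2,4,5] = [4,5] − [2,5] + [2,4],
  ∂[1,3,5] = [3,5] − [1,5] + [1,3].
The 10×10 boundary matrix has rank 6 and Smith normal form diag(1,1,1,1,1,1).

The boundary map ∂_3: C_3 → C_2 sends each 3-simplex σ to the alternating sum Σ_i (−1)^i (σ with its i-th vertex removed). For instance
  ∂[1,2,3,4] = [2,3,4] − [1,3,4] + [1,2,4] − [1,2,3],
  ∂[1,3,4,5] = [3,4,5] − [1,4,5] + [1,3,5] − [1,3,4].
The 10×5 boundary matrix has rank 4 and Smith normal form diag(1,1,1,1).

Computing H_k = (kernel of ∂_k) / (image of ∂_{k+1}):

  H_0: rank C_0 − rank ∂_1 = 5 − 4 = 1, and the invariant factors of ∂_1 are all 1, so H_0 ≅ Z.
  H_1: rank ker ∂_1 − rank ∂_2 = (10 − 4) − 6 = 0, and the invariant factors of ∂_2 are all 1, so H_1 ≅ 0.
  H_2: rank ker ∂_2 − rank ∂_3 = (10 − 6) − 4 = 0, and the invariant factors of ∂_3 are all 1, so H_2 ≅ 0.
  H_3: rank ker ∂_3 − rank ∂_4 = (5 − 4) − 0 = 1, and there is no ∂_4, so H_3 ≅ Z.

As a check, the Euler characteristic is 5 − 10 + 10 − 5 = 0, which agrees with 1 − 0 + 0 − 1 = 0.
(K is a triangulation of the 3-sphere S^3.)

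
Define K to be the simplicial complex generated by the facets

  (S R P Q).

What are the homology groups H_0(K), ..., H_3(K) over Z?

H_0 ≅ Z,  H_1 = 0,  H_2 = 0,  H_3 = 0.

Take the total order P < Q < R < S on the vertex set. Then K (dimension 3) consists of the simplices:

  0-simplices (4): P, Q, R, S
  1-simplices (6): PQ, PR, PS, QR, QS, RS
  2-simplices (4): PQR, PQS, PRS, QRS
  3-simplices (1): PQRS

so the chain groups are C_0 ≅ Z^4, C_1 ≅ Z^6, C_2 ≅ Z^4, C_3 ≅ Z^1.

Boundary ∂_1: C_1 → C_0 maps an edge to its endpoints' difference, ∂[p,q] = q − p.
As a 4×6 matrix over Z this has rank 3, with invariant factors (1,1,1).

The boundary map ∂_2: C_2 → C_1 sends each 2-simplex [p,q,r] to [q,r] − [p,r] + [p,q]. For instance
  ∂PRS = RS − PS + PR,
  ∂PQS = QS − PS + PQ.
This gives a 6×4 integer matrix of rank 3; reducing to Smith normal form yields diagonal entries (1,1,1).

The boundary map ∂_3: C_3 → C_2 sends each 3-simplex σ to the alternating sum Σ_i (−1)^i (σ with its i-th vertex removed). For instance
  ∂PQRS = QRS − PRS + PQS − PQR.
The 4×1 boundary matrix has rank 1 and Smith normal form diag(1).

Computing H_k = (kernel of ∂_k) / (image of ∂_{k+1}):

  H_0: rank C_0 − rank ∂_1 = 4 − 3 = 1, and the invariant factors of ∂_1 are all 1, so H_0 ≅ Z.
  H_1: rank ker ∂_1 − rank ∂_2 = (6 − 3) − 3 = 0, and the invariant factors of ∂_2 are all 1, so H_1 ≅ 0.
  H_2: rank ker ∂_2 − rank ∂_3 = (4 − 3) − 1 = 0, and the invariant factors of ∂_3 are all 1, so H_2 ≅ 0.
  H_3: rank ker ∂_3 − rank ∂_4 = (1 − 1) − 0 = 0, and there is no ∂_4, so H_3 ≅ 0.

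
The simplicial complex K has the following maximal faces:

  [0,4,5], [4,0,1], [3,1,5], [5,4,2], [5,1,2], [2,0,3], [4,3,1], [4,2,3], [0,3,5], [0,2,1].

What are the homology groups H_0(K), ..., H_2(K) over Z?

H_0 ≅ Z,  H_1 ≅ Z/2,  H_2 = 0.

K has 6 vertices, 15 edges, 10 triangles.
rank ∂_0 = 0, rank ∂_1 = 5 ⇒ b_0 = 6 − 0 − 5 = 1; all invariant factors of ∂_1 are 1 so no torsion. So H_0 = Z.
rank ∂_1 = 5, rank ∂_2 = 10 ⇒ b_1 = 15 − 5 − 10 = 0; ∂_2 has invariant factor(s) [2] giving torsion. So H_1 = Z/2.
rank ∂_2 = 10, rank ∂_3 = 0 ⇒ b_2 = 10 − 10 − 0 = 0. So H_2 = 0.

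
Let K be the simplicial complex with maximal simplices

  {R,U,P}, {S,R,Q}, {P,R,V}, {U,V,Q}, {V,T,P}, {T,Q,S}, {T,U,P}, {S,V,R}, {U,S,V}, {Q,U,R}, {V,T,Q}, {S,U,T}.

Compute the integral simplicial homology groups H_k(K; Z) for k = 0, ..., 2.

H_0 = Z,  H_1 = Z/2,  H_2 = 0.

We work with the vertex ordering P < Q < R < S < T < U < V. The simplices of K, each written with vertices in increasing order, are:

  0-simplices (7): P, Q, R, S, T, U, V
  1-simplices (18): PR, PT, PU, PV, QR, QS, QT, QU, QV, RS, RU, RV, ST, SU, SV, TU, TV, UV
  2-simplices (12): PRU, PRV, PTU, PTV, QRS, QRU, QST, QTV, QUV, RSV, STU, SUV

Hence C_0 ≅ Z^7, C_1 ≅ Z^18, C_2 ≅ Z^12.

The boundary map ∂_1: C_1 → C_0 sends each edge [p,q] (with p < q) to q − p.
This gives a 7×18 integer matrix of rank 6; reducing to Smith normal form yields diagonal entries (1,1,1,1,1,1).

Boundary ∂_2: C_2 → C_1 acts by ∂[p,q,r] = [q,r] − [p,r] + [p,q]. For instance
  ∂PRU = RU − PU + PR,
  ∂STU = TU − SU + ST.
The 18×12 boundary matrix has rank 12 and Smith normal form diag(1,1,1,1,1,1,1,1,1,1,1,2).

Reading off H_k = ker ∂_k / im ∂_{k+1}:

  H_0: rank C_0 − rank ∂_1 = 7 − 6 = 1, and the invariant factors of ∂_1 are all 1, so H_0 = Z.
  H_1: rank ker ∂_1 − rank ∂_2 = (18 − 6) − 12 = 0, and ∂_2 has invariant factor 2 > 1, so H_1 = Z/2.
  H_2: rank ker ∂_2 − rank ∂_3 = (12 − 12) − 0 = 0, and there is no ∂_3, so H_2 = 0.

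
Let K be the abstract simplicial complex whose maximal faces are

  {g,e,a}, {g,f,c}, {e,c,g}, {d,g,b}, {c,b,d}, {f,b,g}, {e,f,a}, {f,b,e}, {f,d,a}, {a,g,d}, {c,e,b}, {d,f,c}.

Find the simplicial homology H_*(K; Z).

H_0 ≅ Z,  H_1 ≅ Z/2Z,  H_2 = 0.

K has 7 vertices, 18 edges, 12 triangles.
rank ∂_0 = 0, rank ∂_1 = 6 ⇒ b_0 = 7 − 0 − 6 = 1; all invariant factors of ∂_1 are 1 so no torsion. So H_0 = Z.
rank ∂_1 = 6, rank ∂_2 = 12 ⇒ b_1 = 18 − 6 − 12 = 0; ∂_2 has invariant factor(s) [2] giving torsion. So H_1 = Z/2Z.
rank ∂_2 = 12, rank ∂_3 = 0 ⇒ b_2 = 12 − 12 − 0 = 0. So H_2 = 0.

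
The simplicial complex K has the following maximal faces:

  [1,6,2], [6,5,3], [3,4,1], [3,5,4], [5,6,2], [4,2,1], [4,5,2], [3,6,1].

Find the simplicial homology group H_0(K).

H_0 ≅ Z.

We work with the vertex ordering 1 < 2 < 3 < 4 < 5 < 6. The simplices of K, each written with vertices in increasing order, are:

  0-simplices (6): [1], [2], [3], [4], [5], [6]
  1-simplices (12): [1,2], [1,3], [1,4], [1,6], [2,4], [2,5], [2,6], [3,4], [3,5], [3,6], [4,5], [5,6]
  2-simplices (8): [1,2,4], [1,2,6], [1,3,4], [1,3,6], [2,4,5], [2,5,6], [3,4,5], [3,5,6]

so the chain groups are C_0 ≅ Z^6, C_1 ≅ Z^12, C_2 ≅ Z^8.

Boundary ∂_1: C_1 → C_0 maps an edge to its endpoints' difference, ∂[p,q] = q − p.
This gives a 6×12 integer matrix of rank 5; reducing to Smith normal form yields diagonal entries (1,1,1,1,1).

The boundary map ∂_2: C_2 → C_1 acts by ∂[p,q,r] = [q,r] − [p,r] + [p,q]. For instance
  ∂[3,5,6] = [5,6] − [3,6] + [3,5],
  ∂[2,5,6] = [5,6] − [2,6] + [2,5].
As a 12×8 matrix over Z this has rank 7, with invariant factors (1,1,1,1,1,1,1).

From H_k ≅ ker(∂_k) / im(∂_{k+1}) we obtain:

  H_0: rank C_0 − rank ∂_1 = 6 − 5 = 1, and the invariant factors of ∂_1 are all 1, so H_0 = Z.

(K is a triangulation of the 2-sphere S^2.)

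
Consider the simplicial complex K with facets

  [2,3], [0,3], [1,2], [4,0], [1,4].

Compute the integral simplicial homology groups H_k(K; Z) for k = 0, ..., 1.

H_0 = Z,  H_1 = Z.

Take the total order 0 < 1 < 2 < 3 < 4 on the vertex set. Then K (dimension 1) consists of the simplices:

  0-simplices (5): [0], [1], [2], [3], [4]
  1-simplices (5): [0,3], [0,4], [1,2], [1,4], [2,3]

Hence C_0 ≅ Z^5, C_1 ≅ Z^5.

Boundary ∂_1: C_1 → C_0 is given by ∂[p,q] = [q] − [p]. For instance
  ∂[2,3] = [3] − [2].
As a 5×5 matrix over Z this has rank 4, with invariant factors (1,1,1,1).

From H_k ≅ ker(∂_k) / im(∂_{k+1}) we obtain:

  H_0: rank C_0 − rank ∂_1 = 5 − 4 = 1, and the invariant factors of ∂_1 are all 1, so H_0 ≅ Z.
  H_1: rank ker ∂_1 − rank ∂_2 = (5 − 4) − 0 = 1, and there is no ∂_2, so H_1 ≅ Z.

As a check, the Euler characteristic is 5 − 5 = 0, which agrees with 1 − 1 = 0.
(K is a triangulation of the circle S^1.)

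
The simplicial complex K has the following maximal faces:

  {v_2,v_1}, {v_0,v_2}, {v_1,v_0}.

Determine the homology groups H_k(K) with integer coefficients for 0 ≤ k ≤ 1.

Fix the vertex order v_0 < v_1 < v_2 and write every simplex with vertices in increasing order. Then dim K = 1 and the simplices of K are:

  0-simplices (3): [v_0], [v_1], [v_2]
  1-simplices (3): [v_0,v_1], [v_0,v_2], [v_1,v_2]

giving chain groups C_0 ≅ Z^3, C_1 ≅ Z^3.

The boundary map ∂_1: C_1 → C_0 sends each edge [p,q] (with p < q) to q − p. For instance
  ∂[v_0,v_1] = [v_1] − [v_0].
This gives a 3×3 integer matrix of rank 2; reducing to Smith normal form yields diagonal entries (1,1).

Computing H_k = (kernel of ∂_k) / (image of ∂_{k+1}):

  H_0: rank C_0 − rank ∂_1 = 3 − 2 = 1, and the invariant factors of ∂_1 are all 1, so H_0 ≅ Z.
  H_1: rank ker ∂_1 − rank ∂_2 = (3 − 2) − 0 = 1, and there is no ∂_2, so H_1 ≅ Z.

H_0 ≅ Z,  H_1 ≅ Z.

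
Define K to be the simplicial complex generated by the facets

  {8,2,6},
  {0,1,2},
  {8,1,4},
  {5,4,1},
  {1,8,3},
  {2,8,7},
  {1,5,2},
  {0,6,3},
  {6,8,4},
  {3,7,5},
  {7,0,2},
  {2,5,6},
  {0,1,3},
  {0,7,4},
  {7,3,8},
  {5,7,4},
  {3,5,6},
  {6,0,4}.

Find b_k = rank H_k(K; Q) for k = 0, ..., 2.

Fix the vertex order 0 < 1 < 2 < 3 < 4 < 5 < 6 < 7 < 8 and write every simplex with vertices in increasing order. Then dim K = 2 and the simplices of K are:

  0-simplices (9): [0], [1], [2], [3], [4], [5], [6], [7], [8]
  1-simplices (27): (27 of them)
  2-simplices (18): [0,1,2], [0,1,3], [0,2,7], [0,3,6], [0,4,6], [0,4,7], [1,2,5], [1,3,8], [1,4,5], [1,4,8], [2,5,6], [2,6,8], [2,7,8], [3,5,6], [3,5,7], [3,7,8], [4,5,7], [4,6,8]

giving chain groups C_0 ≅ Z^9, C_1 ≅ Z^27, C_2 ≅ Z^18.

Boundary ∂_1: C_1 → C_0 maps an edge to its endpoints' difference, ∂[p,q] = q − p. For instance
  ∂[6,8] = [8] − [6].
The 9×27 boundary matrix has rank 8 and Smith normal form diag(1,1,1,1,1,1,1,1).

∂_2: C_2 → C_1 sends each 2-simplex [p,q,r] to [q,r] − [p,r] + [p,q]. For instance
  ∂[2,6,8] = [6,8] − [2,8] + [2,6],
  ∂[0,4,7] = [4,7] − [0,7] + [0,4].
The resulting 27×18 matrix has rank 17, and its Smith normal form has invariant factors (1,1,1,1,1,1,1,1,1,1,1,1,1,1,1,1,1).

Now H_k = ker ∂_k / im ∂_{k+1}, so:

  H_0: rank C_0 − rank ∂_1 = 9 − 8 = 1, and the invariant factors of ∂_1 are all 1, so H_0 ≅ Z.
  H_1: rank ker ∂_1 − rank ∂_2 = (27 − 8) − 17 = 2, and the invariant factors of ∂_2 are all 1, so H_1 ≅ Z^2.
  H_2: rank ker ∂_2 − rank ∂_3 = (18 − 17) − 0 = 1, and there is no ∂_3, so H_2 ≅ Z.

Hence the Betti numbers are b_0 = 1, b_1 = 2, b_2 = 1.

b_0 = 1, b_1 = 2, b_2 = 1.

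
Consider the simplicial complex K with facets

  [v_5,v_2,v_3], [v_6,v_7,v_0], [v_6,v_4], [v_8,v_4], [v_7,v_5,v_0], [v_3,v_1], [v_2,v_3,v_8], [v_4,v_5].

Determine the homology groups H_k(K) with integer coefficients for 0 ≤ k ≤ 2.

We work with the vertex ordering v_0 < v_1 < v_2 < v_3 < v_4 < v_5 < v_6 < v_7 < v_8. The simplices of K, each written with vertices in increasing order, are:

  0-simplices (9): [v_0], [v_1], [v_2], [v_3], [v_4], [v_5], [v_6], [v_7], [v_8]
  1-simplices (14): [v_0,v_5], [v_0,v_6], [v_0,v_7], [v_1,v_3], [v_2,v_3], [v_2,v_5], [v_2,v_8], [v_3,v_5], [v_3,v_8], [v_4,v_5], [v_4,v_6], [v_4,v_8], [v_5,v_7], [v_6,v_7]
  2-simplices (4): [v_0,v_5,v_7], [v_0,v_6,v_7], [v_2,v_3,v_5], [v_2,v_3,v_8]

Hence C_0 ≅ Z^9, C_1 ≅ Z^14, C_2 ≅ Z^4.

The boundary map ∂_1: C_1 → C_0 sends each edge [p,q] (with p < q) to q − p. For instance
  ∂[v_3,v_8] = [v_8] − [v_3].
The resulting 9×14 matrix has rank 8, and its Smith normal form has invariant factors (1,1,1,1,1,1,1,1).

∂_2: C_2 → C_1 acts by ∂[p,q,r] = [q,r] − [p,r] + [p,q]. For instance
  ∂[v_0,v_5,v_7] = [v_5,v_7] − [v_0,v_7] + [v_0,v_5],
  ∂[v_2,v_3,v_5] = [v_3,v_5] − [v_2,v_5] + [v_2,v_3].
The 14×4 boundary matrix has rank 4 and Smith normal form diag(1,1,1,1).

From H_k ≅ ker(∂_k) / im(∂_{k+1}) we obtain:

  H_0: rank C_0 − rank ∂_1 = 9 − 8 = 1, and the invariant factors of ∂_1 are all 1, so H_0 ≅ Z.
  H_1: rank ker ∂_1 − rank ∂_2 = (14 − 8) − 4 = 2, and the invariant factors of ∂_2 are all 1, so H_1 ≅ Z^2.
  H_2: rank ker ∂_2 − rank ∂_3 = (4 − 4) − 0 = 0, and there is no ∂_3, so H_2 ≅ 0.

H_0 ≅ Z,  H_1 ≅ Z^2,  H_2 = 0.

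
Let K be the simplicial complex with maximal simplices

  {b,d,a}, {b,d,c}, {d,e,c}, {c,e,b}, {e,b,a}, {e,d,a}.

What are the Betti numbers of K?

We work with the vertex ordering a < b < c < d < e. The simplices of K, each written with vertices in increasing order, are:

  0-simplices (5): a, b, c, d, e
  1-simplices (9): ab, ad, ae, bc, bd, be, cd, ce, de
  2-simplices (6): abd, abe, ade, bcd, bce, cde

Hence C_0 ≅ Z^5, C_1 ≅ Z^9, C_2 ≅ Z^6.

∂_1: C_1 → C_0 sends each edge [p,q] (with p < q) to q − p. For instance
  ∂de = e − d.
This gives a 5×9 integer matrix of rank 4; reducing to Smith normal form yields diagonal entries (1,1,1,1).

Boundary ∂_2: C_2 → C_1 maps a triangle to the signed sum of its edges. For instance
  ∂abd = bd − ad + ab,
  ∂ade = de − ae + ad.
The 9×6 boundary matrix has rank 5 and Smith normal form diag(1,1,1,1,1).

Now H_k = ker ∂_k / im ∂_{k+1}, so:

  H_0: rank C_0 − rank ∂_1 = 5 − 4 = 1, and the invariant factors of ∂_1 are all 1, so H_0 = Z.
  H_1: rank ker ∂_1 − rank ∂_2 = (9 − 4) − 5 = 0, and the invariant factors of ∂_2 are all 1, so H_1 = 0.
  H_2: rank ker ∂_2 − rank ∂_3 = (6 − 5) − 0 = 1, and there is no ∂_3, so H_2 = Z.

(K is a triangulation of the 2-sphere S^2.)

Hence the Betti numbers are b_0 = 1, b_1 = 0, b_2 = 1.

b_0 = 1, b_1 = 0, b_2 = 1.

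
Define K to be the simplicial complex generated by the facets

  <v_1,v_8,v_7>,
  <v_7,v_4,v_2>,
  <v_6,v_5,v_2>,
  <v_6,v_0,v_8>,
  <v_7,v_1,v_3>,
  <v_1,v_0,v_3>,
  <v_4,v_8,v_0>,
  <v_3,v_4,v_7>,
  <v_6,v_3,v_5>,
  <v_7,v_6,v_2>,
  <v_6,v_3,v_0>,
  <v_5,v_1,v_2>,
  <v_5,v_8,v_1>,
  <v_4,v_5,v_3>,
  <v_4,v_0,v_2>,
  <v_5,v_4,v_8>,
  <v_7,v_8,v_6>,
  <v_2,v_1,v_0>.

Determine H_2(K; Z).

H_2 = Z.

We work with the vertex ordering v_0 < v_1 < v_2 < v_3 < v_4 < v_5 < v_6 < v_7 < v_8. The simplices of K, each written with vertices in increasing order, are:

  0-simplices (9): [v_0], [v_1], [v_2], [v_3], [v_4], [v_5], [v_6], [v_7], [v_8]
  1-simplices (27): (27 of them)
  2-simplices (18): (18 of them)

so the chain groups are C_0 ≅ Z^9, C_1 ≅ Z^27, C_2 ≅ Z^18.

∂_1: C_1 → C_0 is given by ∂[p,q] = [q] − [p]. For instance
  ∂[v_3,v_5] = [v_5] − [v_3].
The 9×27 boundary matrix has rank 8 and Smith normal form diag(1,1,1,1,1,1,1,1).

∂_2: C_2 → C_1 sends each 2-simplex [p,q,r] to [q,r] − [p,r] + [p,q]. For instance
  ∂[v_6,v_7,v_8] = [v_7,v_8] − [v_6,v_8] + [v_6,v_7],
  ∂[v_4,v_5,v_8] = [v_5,v_8] − [v_4,v_8] + [v_4,v_5].
The 27×18 boundary matrix has rank 17 and Smith normal form diag(1,1,1,1,1,1,1,1,1,1,1,1,1,1,1,1,1).

From H_k ≅ ker(∂_k) / im(∂_{k+1}) we obtain:

  H_2: rank ker ∂_2 − rank ∂_3 = (18 − 17) − 0 = 1, and there is no ∂_3, so H_2 ≅ Z.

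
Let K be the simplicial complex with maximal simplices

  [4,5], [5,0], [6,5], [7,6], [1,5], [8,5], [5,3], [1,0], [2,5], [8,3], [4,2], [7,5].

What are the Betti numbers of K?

Order the vertices as 0 < 1 < 2 < 3 < 4 < 5 < 6 < 7 < 8. Listing each simplex with vertices in this order, K has dimension 1 with simplices:

  0-simplices (9): [0], [1], [2], [3], [4], [5], [6], [7], [8]
  1-simplices (12): [0,1], [0,5], [1,5], [2,4], [2,5], [3,5], [3,8], [4,5], [5,6], [5,7], [5,8], [6,7]

Hence C_0 ≅ Z^9, C_1 ≅ Z^12.

The boundary map ∂_1: C_1 → C_0 sends each edge [p,q] (with p < q) to q − p. For instance
  ∂[0,1] = [1] − [0].
As a 9×12 matrix over Z this has rank 8, with invariant factors (1,1,1,1,1,1,1,1).

Reading off H_k = ker ∂_k / im ∂_{k+1}:

  H_0: rank C_0 − rank ∂_1 = 9 − 8 = 1, and the invariant factors of ∂_1 are all 1, so H_0 = Z.
  H_1: rank ker ∂_1 − rank ∂_2 = (12 − 8) − 0 = 4, and there is no ∂_2, so H_1 = Z^4.

Hence the Betti numbers are b_0 = 1, b_1 = 4.

b_0 = 1, b_1 = 4.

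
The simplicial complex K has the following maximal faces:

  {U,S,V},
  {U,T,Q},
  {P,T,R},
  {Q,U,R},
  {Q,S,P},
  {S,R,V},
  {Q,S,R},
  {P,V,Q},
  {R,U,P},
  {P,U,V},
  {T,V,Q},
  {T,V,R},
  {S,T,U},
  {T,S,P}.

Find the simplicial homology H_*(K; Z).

H_0 = Z,  H_1 = Z^2,  H_2 = Z.

Order the vertices as P < Q < R < S < T < U < V. Listing each simplex with vertices in this order, K has dimension 2 with simplices:

  0-simplices (7): P, Q, R, S, T, U, V
  1-simplices (21): PQ, PR, PS, PT, PU, PV, QR, QS, QT, QU, QV, RS, RT, RU, RV, ST, SU, SV, TU, TV, UV
  2-simplices (14): PQS, PQV, PRT, PRU, PST, PUV, QRS, QRU, QTU, QTV, RSV, RTV, STU, SUV

Hence C_0 ≅ Z^7, C_1 ≅ Z^21, C_2 ≅ Z^14.

∂_1: C_1 → C_0 sends each edge [p,q] (with p < q) to q − p. For instance
  ∂PT = T − P.
The resulting 7×21 matrix has rank 6, and its Smith normal form has invariant factors (1,1,1,1,1,1).

The boundary map ∂_2: C_2 → C_1 sends each 2-simplex [p,q,r] to [q,r] − [p,r] + [p,q]. For instance
  ∂RTV = TV − RV + RT,
  ∂STU = TU − SU + ST.
The 21×14 boundary matrix has rank 13 and Smith normal form diag(1,1,1,1,1,1,1,1,1,1,1,1,1).

Reading off H_k = ker ∂_k / im ∂_{k+1}:

  H_0: rank C_0 − rank ∂_1 = 7 − 6 = 1, and the invariant factors of ∂_1 are all 1, so H_0 = Z.
  H_1: rank ker ∂_1 − rank ∂_2 = (21 − 6) − 13 = 2, and the invariant factors of ∂_2 are all 1, so H_1 = Z^2.
  H_2: rank ker ∂_2 − rank ∂_3 = (14 − 13) − 0 = 1, and there is no ∂_3, so H_2 = Z.

(K is a triangulation of the torus T^2.)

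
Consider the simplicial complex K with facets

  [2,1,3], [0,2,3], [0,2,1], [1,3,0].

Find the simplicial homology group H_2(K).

H_2 = Z.

We work with the vertex ordering 0 < 1 < 2 < 3. The simplices of K, each written with vertices in increasing order, are:

  0-simplices (4): [0], [1], [2], [3]
  1-simplices (6): [0,1], [0,2], [0,3], [1,2], [1,3], [2,3]
  2-simplices (4): [0,1,2], [0,1,3], [0,2,3], [1,2,3]

giving chain groups C_0 ≅ Z^4, C_1 ≅ Z^6, C_2 ≅ Z^4.

The boundary map ∂_1: C_1 → C_0 sends each edge [p,q] (with p < q) to q − p. For instance
  ∂[1,3] = [3] − [1].
As a 4×6 matrix over Z this has rank 3, with invariant factors (1,1,1).

The boundary map ∂_2: C_2 → C_1 maps a triangle to the signed sum of its edges. For instance
  ∂[1,2,3] = [2,3] − [1,3] + [1,2],
  ∂[0,2,3] = [2,3] − [0,3] + [0,2].
This gives a 6×4 integer matrix of rank 3; reducing to Smith normal form yields diagonal entries (1,1,1).

Now H_k = ker ∂_k / im ∂_{k+1}, so:

  H_2: rank ker ∂_2 − rank ∂_3 = (4 − 3) − 0 = 1, and there is no ∂_3, so H_2 = Z.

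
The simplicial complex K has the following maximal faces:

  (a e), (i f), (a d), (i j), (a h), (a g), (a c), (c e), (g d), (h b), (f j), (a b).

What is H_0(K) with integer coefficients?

H_0 = Z^2.

Order the vertices as a < b < c < d < e < f < g < h < i < j. Listing each simplex with vertices in this order, K has dimension 1 with simplices:

  0-simplices (10): a, b, c, d, e, f, g, h, i, j
  1-simplices (12): ab, ac, ad, ae, ag, ah, bh, ce, dg, fi, fj, ij

giving chain groups C_0 ≅ Z^10, C_1 ≅ Z^12.

Boundary ∂_1: C_1 → C_0 is given by ∂[p,q] = [q] − [p].
The 10×12 boundary matrix has rank 8 and Smith normal form diag(1,1,1,1,1,1,1,1).

From H_k ≅ ker(∂_k) / im(∂_{k+1}) we obtain:

  H_0: rank C_0 − rank ∂_1 = 10 − 8 = 2, and the invariant factors of ∂_1 are all 1, so H_0 ≅ Z^2.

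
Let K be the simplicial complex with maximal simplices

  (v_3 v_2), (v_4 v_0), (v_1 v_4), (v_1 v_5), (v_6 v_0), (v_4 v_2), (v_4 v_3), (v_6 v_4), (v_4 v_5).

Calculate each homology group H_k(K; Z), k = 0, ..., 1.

Fix the vertex order v_0 < v_1 < v_2 < v_3 < v_4 < v_5 < v_6 and write every simplex with vertices in increasing order. Then dim K = 1 and the simplices of K are:

  0-simplices (7): [v_0], [v_1], [v_2], [v_3], [v_4], [v_5], [v_6]
  1-simplices (9): [v_0,v_4], [v_0,v_6], [v_1,v_4], [v_1,v_5], [v_2,v_3], [v_2,v_4], [v_3,v_4], [v_4,v_5], [v_4,v_6]

so the chain groups are C_0 ≅ Z^7, C_1 ≅ Z^9.

Boundary ∂_1: C_1 → C_0 is given by ∂[p,q] = [q] − [p].
The 7×9 boundary matrix has rank 6 and Smith normal form diag(1,1,1,1,1,1).

Reading off H_k = ker ∂_k / im ∂_{k+1}:

  H_0: rank C_0 − rank ∂_1 = 7 − 6 = 1, and the invariant factors of ∂_1 are all 1, so H_0 ≅ Z.
  H_1: rank ker ∂_1 − rank ∂_2 = (9 − 6) − 0 = 3, and there is no ∂_2, so H_1 ≅ Z^3.

As a check, the Euler characteristic is 7 − 9 = -2, which agrees with 1 − 3 = -2.

H_0 = Z,  H_1 = Z^3.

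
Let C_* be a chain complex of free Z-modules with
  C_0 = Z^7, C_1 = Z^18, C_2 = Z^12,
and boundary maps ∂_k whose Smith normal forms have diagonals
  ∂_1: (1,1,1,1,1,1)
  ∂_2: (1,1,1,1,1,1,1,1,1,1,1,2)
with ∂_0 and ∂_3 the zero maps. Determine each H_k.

H_0 ≅ Z,  H_1 ≅ Z/2,  H_2 = 0.

H_0: b_0 = 7 − 0 − 6 = 1; torsion from ∂_1 factors > 1: none. So H_0 ≅ Z.
H_1: b_1 = 18 − 6 − 12 = 0; torsion from ∂_2 factors > 1: [2]. So H_1 ≅ Z/2.
H_2: b_2 = 12 − 12 − 0 = 0; torsion from ∂_3 factors > 1: none. So H_2 ≅ 0.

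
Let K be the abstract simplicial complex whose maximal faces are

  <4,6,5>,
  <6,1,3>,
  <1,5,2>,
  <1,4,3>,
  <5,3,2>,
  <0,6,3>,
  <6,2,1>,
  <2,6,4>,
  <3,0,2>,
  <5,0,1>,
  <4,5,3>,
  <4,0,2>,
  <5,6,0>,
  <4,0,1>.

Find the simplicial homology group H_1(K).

Take the total order 0 < 1 < 2 < 3 < 4 < 5 < 6 on the vertex set. Then K (dimension 2) consists of the simplices:

  0-simplices (7): [0], [1], [2], [3], [4], [5], [6]
  1-simplices (21): [0,1], [0,2], [0,3], [0,4], [0,5], [0,6], [1,2], [1,3], [1,4], [1,5], [1,6], [2,3], [2,4], [2,5], [2,6], [3,4], [3,5], [3,6], [4,5], [4,6], [5,6]
  2-simplices (14): [0,1,4], [0,1,5], [0,2,3], [0,2,4], [0,3,6], [0,5,6], [1,2,5], [1,2,6], [1,3,4], [1,3,6], [2,3,5], [2,4,6], [3,4,5], [4,5,6]

so the chain groups are C_0 ≅ Z^7, C_1 ≅ Z^21, C_2 ≅ Z^14.

∂_1: C_1 → C_0 maps an edge to its endpoints' difference, ∂[p,q] = q − p.
The 7×21 boundary matrix has rank 6 and Smith normal form diag(1,1,1,1,1,1).

The boundary map ∂_2: C_2 → C_1 acts by ∂[p,q,r] = [q,r] − [p,r] + [p,q]. For instance
  ∂[4,5,6] = [5,6] − [4,6] + [4,5],
  ∂[1,2,5] = [2,5] − [1,5] + [1,2].
This gives a 21×14 integer matrix of rank 13; reducing to Smith normal form yields diagonal entries (1,1,1,1,1,1,1,1,1,1,1,1,1).

Computing H_k = (kernel of ∂_k) / (image of ∂_{k+1}):

  H_1: rank ker ∂_1 − rank ∂_2 = (21 − 6) − 13 = 2, and the invariant factors of ∂_2 are all 1, so H_1 ≅ Z^2.

(K is a triangulation of the torus T^2.)

H_1 ≅ Z^2.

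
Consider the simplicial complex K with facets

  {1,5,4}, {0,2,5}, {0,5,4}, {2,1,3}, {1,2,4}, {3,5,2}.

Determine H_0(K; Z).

H_0 = Z.

Fix the vertex order 0 < 1 < 2 < 3 < 4 < 5 and write every simplex with vertices in increasing order. Then dim K = 2 and the simplices of K are:

  0-simplices (6): [0], [1], [2], [3], [4], [5]
  1-simplices (12): [0,2], [0,4], [0,5], [1,2], [1,3], [1,4], [1,5], [2,3], [2,4], [2,5], [3,5], [4,5]
  2-simplices (6): [0,2,5], [0,4,5], [1,2,3], [1,2,4], [1,4,5], [2,3,5]

giving chain groups C_0 ≅ Z^6, C_1 ≅ Z^12, C_2 ≅ Z^6.

The boundary map ∂_1: C_1 → C_0 maps an edge to its endpoints' difference, ∂[p,q] = q − p. For instance
  ∂[0,4] = [4] − [0].
The resulting 6×12 matrix has rank 5, and its Smith normal form has invariant factors (1,1,1,1,1).

∂_2: C_2 → C_1 maps a triangle to the signed sum of its edges. For instance
  ∂[1,4,5] = [4,5] − [1,5] + [1,4],
  ∂[1,2,3] = [2,3] − [1,3] + [1,2].
The resulting 12×6 matrix has rank 6, and its Smith normal form has invariant factors (1,1,1,1,1,1).

Reading off H_k = ker ∂_k / im ∂_{k+1}:

  H_0: rank C_0 − rank ∂_1 = 6 − 5 = 1, and the invariant factors of ∂_1 are all 1, so H_0 ≅ Z.

(K is a triangulation of the cylinder S^1 x I.)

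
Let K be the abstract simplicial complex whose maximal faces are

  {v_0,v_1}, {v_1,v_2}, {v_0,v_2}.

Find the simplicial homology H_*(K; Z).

H_0 ≅ Z,  H_1 ≅ Z.

Take the total order v_0 < v_1 < v_2 on the vertex set. Then K (dimension 1) consists of the simplices:

  0-simplices (3): [v_0], [v_1], [v_2]
  1-simplices (3): [v_0,v_1], [v_0,v_2], [v_1,v_2]

so the chain groups are C_0 ≅ Z^3, C_1 ≅ Z^3.

∂_1: C_1 → C_0 is given by ∂[p,q] = [q] − [p]. For instance
  ∂[v_1,v_2] = [v_2] − [v_1].
The 3×3 boundary matrix has rank 2 and Smith normal form diag(1,1).

Computing H_k = (kernel of ∂_k) / (image of ∂_{k+1}):

  H_0: rank C_0 − rank ∂_1 = 3 − 2 = 1, and the invariant factors of ∂_1 are all 1, so H_0 ≅ Z.
  H_1: rank ker ∂_1 − rank ∂_2 = (3 − 2) − 0 = 1, and there is no ∂_2, so H_1 ≅ Z.

(K is a triangulation of the circle S^1.)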